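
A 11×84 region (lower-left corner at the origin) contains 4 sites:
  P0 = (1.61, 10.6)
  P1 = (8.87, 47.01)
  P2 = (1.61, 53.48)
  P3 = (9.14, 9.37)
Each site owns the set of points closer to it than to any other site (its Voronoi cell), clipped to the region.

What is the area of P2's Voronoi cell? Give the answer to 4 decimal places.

Area of P2's cell: 368.0958

1. box [0,11]×[0,84]: [(0, 0) (11, 0) (11, 84) (0, 84)]
2. ⊥bis P2·P0 via (1.61,32.04): [(0, 32.04) (11, 32.04) (11, 84) (0, 84)]  |A|=571.56
3. ⊥bis P2·P1 via (5.24,50.245): [(0, 44.3652) (11, 56.7083) (11, 84) (0, 84)]  |A|=368.0958
4. ⊥bis P2·P3 via (5.375,31.425): [(0, 44.3652) (11, 56.7083) (11, 84) (0, 84)]  |A|=368.0958
5. canonical 4-gon: [(0, 44.3652) (11, 56.7083) (11, 84) (0, 84)]
6. shoelace: 368.0958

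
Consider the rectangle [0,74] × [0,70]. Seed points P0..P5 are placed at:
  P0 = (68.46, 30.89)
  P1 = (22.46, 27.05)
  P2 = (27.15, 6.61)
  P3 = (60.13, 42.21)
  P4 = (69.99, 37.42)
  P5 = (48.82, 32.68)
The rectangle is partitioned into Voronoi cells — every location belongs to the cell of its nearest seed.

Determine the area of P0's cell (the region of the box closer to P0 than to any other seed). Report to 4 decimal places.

1. box [0,74]×[0,70]: [(0, 0) (74, 0) (74, 70) (0, 70)]
2. ⊥bis P0·P1 via (45.46,28.97): [(47.8784, 0) (74, 0) (74, 70) (42.0349, 70)]  |A|=2033.0362
3. ⊥bis P0·P2 via (47.805,18.75): [(46.0662, 21.7084) (58.8253, 0) (74, 0) (74, 70) (42.0349, 70)]  |A|=1914.2155
4. ⊥bis P0·P3 via (64.295,36.55): [(45.9539, 23.0534) (46.0662, 21.7084) (58.8253, 0) (74, 0) (74, 43.6916)]  |A|=794.9648
5. ⊥bis P0·P4 via (69.225,34.155): [(63.017, 35.6096) (45.9539, 23.0534) (46.0662, 21.7084) (58.8253, 0) (74, 0) (74, 33.0362)]  |A|=736.4508
6. ⊥bis P0·P5 via (58.64,31.785): [(63.017, 35.6096) (58.699, 32.4321) (56.1569, 4.5401) (58.8253, 0) (74, 0) (74, 33.0362)]  |A|=564.8067
7. canonical 6-gon: [(63.017, 35.6096) (58.699, 32.4321) (56.1569, 4.5401) (58.8253, 0) (74, 0) (74, 33.0362)]
8. shoelace: 564.8067

Area of P0's cell: 564.8067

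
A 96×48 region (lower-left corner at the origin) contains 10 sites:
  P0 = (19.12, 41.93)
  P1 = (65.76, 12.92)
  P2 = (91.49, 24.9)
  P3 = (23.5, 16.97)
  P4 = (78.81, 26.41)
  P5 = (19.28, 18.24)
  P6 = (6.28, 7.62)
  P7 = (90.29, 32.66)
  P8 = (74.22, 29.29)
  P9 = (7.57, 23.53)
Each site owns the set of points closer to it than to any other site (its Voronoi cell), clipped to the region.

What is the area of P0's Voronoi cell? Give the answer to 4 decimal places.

Area of P0's cell: 715.0067

1. box [0,96]×[0,48]: [(0, 0) (96, 0) (96, 48) (0, 48)]
2. ⊥bis P0·P1 via (42.44,27.425): [(0, 0) (25.3817, 0) (55.2376, 48) (0, 48)]  |A|=1934.8635
3. ⊥bis P0·P2 via (55.305,33.415): [(0, 0) (25.3817, 0) (55.2376, 48) (0, 48)]  |A|=1934.8635
4. ⊥bis P0·P3 via (21.31,29.45): [(0, 25.7105) (46.4428, 33.8603) (55.2376, 48) (0, 48)]  |A|=908.114
5. ⊥bis P0·P4 via (48.965,34.17): [(0, 25.7105) (46.4428, 33.8603) (50.6383, 40.6056) (52.5609, 48) (0, 48)]  |A|=898.2178
6. ⊥bis P0·P5 via (19.2,30.085): [(0, 29.9553) (25.1579, 30.1252) (46.4428, 33.8603) (50.6383, 40.6056) (52.5609, 48) (0, 48)]  |A|=844.8224
7. ⊥bis P0·P6 via (12.7,24.775): [(0, 29.9553) (25.1579, 30.1252) (46.4428, 33.8603) (50.6383, 40.6056) (52.5609, 48) (0, 48)]  |A|=844.8224
8. ⊥bis P0·P7 via (54.705,37.295): [(0, 29.9553) (25.1579, 30.1252) (46.4428, 33.8603) (50.6383, 40.6056) (52.5609, 48) (0, 48)]  |A|=844.8224
9. ⊥bis P0·P8 via (46.67,35.61): [(0, 29.9553) (25.1579, 30.1252) (46.2613, 33.8285) (49.5123, 48) (0, 48)]  |A|=813.0075
10. ⊥bis P0·P9 via (13.345,32.73): [(0, 41.1069) (17.5762, 30.074) (25.1579, 30.1252) (46.2613, 33.8285) (49.5123, 48) (0, 48)]  |A|=715.0067
11. canonical 6-gon: [(0, 41.1069) (17.5762, 30.074) (25.1579, 30.1252) (46.2613, 33.8285) (49.5123, 48) (0, 48)]
12. shoelace: 715.0067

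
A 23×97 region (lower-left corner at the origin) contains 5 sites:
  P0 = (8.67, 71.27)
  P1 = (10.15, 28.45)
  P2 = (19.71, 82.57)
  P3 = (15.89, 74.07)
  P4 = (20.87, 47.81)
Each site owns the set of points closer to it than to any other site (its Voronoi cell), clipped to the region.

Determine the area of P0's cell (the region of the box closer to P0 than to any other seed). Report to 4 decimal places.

Area of P0's cell: 387.0153

1. box [0,23]×[0,97]: [(0, 0) (23, 0) (23, 97) (0, 97)]
2. ⊥bis P0·P1 via (9.41,49.86): [(0, 49.5348) (23, 50.3297) (23, 97) (0, 97)]  |A|=1082.5585
3. ⊥bis P0·P2 via (14.19,76.92): [(0, 90.7835) (0, 49.5348) (23, 50.3297) (23, 68.3127)]  |A|=681.165
4. ⊥bis P0·P3 via (12.28,72.67): [(8.4612, 82.5169) (0, 90.7835) (0, 49.5348) (20.971, 50.2596)]  |A|=517.2763
5. ⊥bis P0·P4 via (14.77,59.54): [(16.9353, 60.666) (8.4612, 82.5169) (0, 90.7835) (0, 51.8591)]  |A|=387.0153
6. canonical 4-gon: [(16.9353, 60.666) (8.4612, 82.5169) (0, 90.7835) (0, 51.8591)]
7. shoelace: 387.0153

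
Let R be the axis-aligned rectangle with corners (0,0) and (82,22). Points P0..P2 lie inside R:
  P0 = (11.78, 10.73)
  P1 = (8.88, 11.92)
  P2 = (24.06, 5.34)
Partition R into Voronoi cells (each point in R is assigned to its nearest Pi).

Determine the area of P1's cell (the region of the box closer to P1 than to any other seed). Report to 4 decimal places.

Area of P1's cell: 224.3260

1. box [0,82]×[0,22]: [(0, 0) (82, 0) (82, 22) (0, 22)]
2. ⊥bis P1·P0 via (10.33,11.325): [(0, 0) (5.6828, 0) (14.7104, 22) (0, 22)]  |A|=224.326
3. ⊥bis P1·P2 via (16.47,8.63): [(0, 0) (5.6828, 0) (14.7104, 22) (0, 22)]  |A|=224.326
4. canonical 4-gon: [(0, 0) (5.6828, 0) (14.7104, 22) (0, 22)]
5. shoelace: 224.326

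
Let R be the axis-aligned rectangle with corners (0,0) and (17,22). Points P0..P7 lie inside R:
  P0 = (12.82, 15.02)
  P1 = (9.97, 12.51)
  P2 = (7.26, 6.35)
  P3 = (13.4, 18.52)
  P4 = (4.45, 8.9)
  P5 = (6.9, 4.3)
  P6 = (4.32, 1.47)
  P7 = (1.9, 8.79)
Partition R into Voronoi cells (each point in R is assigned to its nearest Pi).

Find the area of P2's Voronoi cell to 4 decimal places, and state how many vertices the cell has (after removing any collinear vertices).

1. box [0,17]×[0,22]: [(0, 0) (17, 0) (17, 22) (0, 22)]
2. ⊥bis P2·P0 via (10.04,10.685): [(0, 17.1236) (0, 0) (17, 0) (17, 6.2216)]  |A|=198.434
3. ⊥bis P2·P1 via (8.615,9.43): [(0, 13.22) (0, 0) (17, 0) (17, 5.7411)]  |A|=161.1701
4. ⊥bis P2·P3 via (10.33,12.435): [(0, 13.22) (0, 0) (17, 0) (17, 5.7411)]  |A|=161.1701
5. ⊥bis P2·P4 via (5.855,7.625): [(7.8131, 9.7828) (0, 1.173) (0, 0) (17, 0) (17, 5.7411)]  |A|=114.1076
6. ⊥bis P2·P5 via (7.08,5.325): [(7.8131, 9.7828) (4.2231, 5.8267) (17, 3.583) (17, 5.7411)]  |A|=39.2143
7. ⊥bis P2·P6 via (5.79,3.91): [(7.8131, 9.7828) (4.2231, 5.8267) (17, 3.583) (17, 5.7411)]  |A|=39.2143
8. ⊥bis P2·P7 via (4.58,7.57): [(7.8131, 9.7828) (4.2231, 5.8267) (17, 3.583) (17, 5.7411)]  |A|=39.2143
9. canonical 4-gon: [(7.8131, 9.7828) (4.2231, 5.8267) (17, 3.583) (17, 5.7411)]
10. shoelace: 39.2143

Area of P2's cell: 39.2143 (4 vertices)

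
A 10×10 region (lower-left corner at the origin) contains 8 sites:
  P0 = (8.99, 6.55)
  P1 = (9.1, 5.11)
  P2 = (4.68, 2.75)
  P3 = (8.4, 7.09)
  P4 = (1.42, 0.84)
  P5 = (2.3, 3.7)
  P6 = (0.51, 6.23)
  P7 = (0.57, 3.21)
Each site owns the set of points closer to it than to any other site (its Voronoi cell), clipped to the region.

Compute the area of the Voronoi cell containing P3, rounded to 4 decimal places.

Area of P3's cell: 21.3327

1. box [0,10]×[0,10]: [(0, 0) (10, 0) (10, 10) (0, 10)]
2. ⊥bis P3·P0 via (8.695,6.82): [(0, 0) (2.453, 0) (10, 8.2458) (10, 10) (0, 10)]  |A|=68.8842
3. ⊥bis P3·P1 via (8.75,6.1): [(0, 3.0066) (7.6945, 5.7268) (10, 8.2458) (10, 10) (0, 10)]  |A|=50.2934
4. ⊥bis P3·P2 via (6.54,4.92): [(6.2107, 5.2023) (7.6945, 5.7268) (10, 8.2458) (10, 10) (0.6133, 10)]  |A|=27.105
5. ⊥bis P3·P4 via (4.91,3.965): [(6.2107, 5.2023) (7.6945, 5.7268) (10, 8.2458) (10, 10) (0.6133, 10)]  |A|=27.105
6. ⊥bis P3·P5 via (5.35,5.395): [(4.7716, 6.4358) (6.2107, 5.2023) (7.6945, 5.7268) (10, 8.2458) (10, 10) (2.7908, 10)]  |A|=23.2245
7. ⊥bis P3·P6 via (4.455,6.66): [(4.4082, 7.0898) (4.7716, 6.4358) (6.2107, 5.2023) (7.6945, 5.7268) (10, 8.2458) (10, 10) (4.0909, 10)]  |A|=21.3327
8. ⊥bis P3·P7 via (4.485,5.15): [(4.4082, 7.0898) (4.7716, 6.4358) (6.2107, 5.2023) (7.6945, 5.7268) (10, 8.2458) (10, 10) (4.0909, 10)]  |A|=21.3327
9. canonical 7-gon: [(4.4082, 7.0898) (4.7716, 6.4358) (6.2107, 5.2023) (7.6945, 5.7268) (10, 8.2458) (10, 10) (4.0909, 10)]
10. shoelace: 21.3327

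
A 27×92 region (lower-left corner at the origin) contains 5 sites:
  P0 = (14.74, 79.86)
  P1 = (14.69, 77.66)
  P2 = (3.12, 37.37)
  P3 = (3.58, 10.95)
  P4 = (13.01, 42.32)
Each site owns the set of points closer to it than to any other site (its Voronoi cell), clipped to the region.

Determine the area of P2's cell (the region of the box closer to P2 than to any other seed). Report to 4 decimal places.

1. box [0,27]×[0,92]: [(0, 0) (27, 0) (27, 92) (0, 92)]
2. ⊥bis P2·P0 via (8.93,58.615): [(0, 61.0571) (0, 0) (27, 0) (27, 53.6733)]  |A|=1548.8608
3. ⊥bis P2·P1 via (8.905,57.515): [(0, 60.0722) (0, 0) (27, 0) (27, 52.3187)]  |A|=1517.2775
4. ⊥bis P2·P3 via (3.35,24.16): [(0, 60.0722) (0, 24.1017) (27, 24.5718) (27, 52.3187)]  |A|=860.186
5. ⊥bis P2·P4 via (8.065,39.845): [(0, 55.9587) (0, 24.1017) (15.8069, 24.3769)]  |A|=251.7801
6. canonical 3-gon: [(0, 55.9587) (0, 24.1017) (15.8069, 24.3769)]
7. shoelace: 251.7801

Area of P2's cell: 251.7801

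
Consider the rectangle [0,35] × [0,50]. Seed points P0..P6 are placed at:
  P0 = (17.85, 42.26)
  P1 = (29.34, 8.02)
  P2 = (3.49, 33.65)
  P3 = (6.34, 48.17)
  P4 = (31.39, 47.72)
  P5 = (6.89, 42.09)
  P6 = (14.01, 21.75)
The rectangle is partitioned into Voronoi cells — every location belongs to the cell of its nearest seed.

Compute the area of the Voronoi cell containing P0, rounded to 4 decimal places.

1. box [0,35]×[0,50]: [(0, 0) (35, 0) (35, 50) (0, 50)]
2. ⊥bis P0·P1 via (23.595,25.14): [(0, 17.2222) (35, 28.9672) (35, 50) (0, 50)]  |A|=941.686
3. ⊥bis P0·P2 via (10.67,37.955): [(19.2316, 23.6758) (35, 28.9672) (35, 50) (3.448, 50)]  |A|=581.1178
4. ⊥bis P0·P3 via (12.095,45.215): [(9.4295, 40.0239) (19.2316, 23.6758) (35, 28.9672) (35, 50) (14.5519, 50)]  |A|=525.7309
5. ⊥bis P0·P4 via (24.62,44.99): [(9.4295, 40.0239) (19.2316, 23.6758) (31.5483, 27.8089) (22.5997, 50) (14.5519, 50)]  |A|=351.8432
6. ⊥bis P0·P5 via (12.37,42.175): [(12.3162, 45.6457) (12.4823, 34.9323) (19.2316, 23.6758) (31.5483, 27.8089) (22.5997, 50) (14.5519, 50)]  |A|=335.9133
7. ⊥bis P0·P6 via (15.93,32.005): [(12.3162, 45.6457) (12.4823, 34.9323) (14.0235, 32.3619) (30.9935, 29.1847) (22.5997, 50) (14.5519, 50)]  |A|=260.8653
8. canonical 6-gon: [(12.3162, 45.6457) (12.4823, 34.9323) (14.0235, 32.3619) (30.9935, 29.1847) (22.5997, 50) (14.5519, 50)]
9. shoelace: 260.8653

Area of P0's cell: 260.8653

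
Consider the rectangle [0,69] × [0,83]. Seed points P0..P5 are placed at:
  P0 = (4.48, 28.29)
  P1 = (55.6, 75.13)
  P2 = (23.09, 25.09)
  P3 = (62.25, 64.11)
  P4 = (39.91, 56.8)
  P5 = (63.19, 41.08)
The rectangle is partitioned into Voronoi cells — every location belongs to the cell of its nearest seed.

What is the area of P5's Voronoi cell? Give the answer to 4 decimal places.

Area of P5's cell: 1054.9107

1. box [0,69]×[0,83]: [(0, 0) (69, 0) (69, 83) (0, 83)]
2. ⊥bis P5·P0 via (33.835,34.685): [(41.3911, 0) (69, 0) (69, 83) (23.3096, 83)]  |A|=3041.921
3. ⊥bis P5·P1 via (59.395,58.105): [(30.153, 51.5867) (41.3911, 0) (69, 0) (69, 60.246)]  |A|=1882.3155
4. ⊥bis P5·P2 via (43.14,33.085): [(35.3045, 52.735) (56.3327, 0) (69, 0) (69, 60.246)]  |A|=1349.0145
5. ⊥bis P5·P3 via (62.72,52.595): [(35.7985, 51.4962) (56.3327, 0) (69, 0) (69, 52.8513)]  |A|=1203.5294
6. ⊥bis P5·P4 via (51.55,48.94): [(53.7714, 52.2298) (42.2875, 35.223) (56.3327, 0) (69, 0) (69, 52.8513)]  |A|=1054.9107
7. canonical 5-gon: [(53.7714, 52.2298) (42.2875, 35.223) (56.3327, 0) (69, 0) (69, 52.8513)]
8. shoelace: 1054.9107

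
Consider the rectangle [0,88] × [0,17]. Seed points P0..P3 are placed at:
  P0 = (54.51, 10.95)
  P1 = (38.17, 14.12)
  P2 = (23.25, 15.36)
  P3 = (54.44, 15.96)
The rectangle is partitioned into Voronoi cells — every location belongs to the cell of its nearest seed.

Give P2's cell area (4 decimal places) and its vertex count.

Area of P2's cell: 513.2537 (4 vertices)

1. box [0,88]×[0,17]: [(0, 0) (88, 0) (88, 17) (0, 17)]
2. ⊥bis P2·P0 via (38.88,13.155): [(0, 0) (37.0242, 0) (39.4224, 17) (0, 17)]  |A|=649.796
3. ⊥bis P2·P1 via (30.71,14.74): [(0, 0) (29.485, 0) (30.8978, 17) (0, 17)]  |A|=513.2537
4. ⊥bis P2·P3 via (38.845,15.66): [(0, 0) (29.485, 0) (30.8978, 17) (0, 17)]  |A|=513.2537
5. canonical 4-gon: [(0, 0) (29.485, 0) (30.8978, 17) (0, 17)]
6. shoelace: 513.2537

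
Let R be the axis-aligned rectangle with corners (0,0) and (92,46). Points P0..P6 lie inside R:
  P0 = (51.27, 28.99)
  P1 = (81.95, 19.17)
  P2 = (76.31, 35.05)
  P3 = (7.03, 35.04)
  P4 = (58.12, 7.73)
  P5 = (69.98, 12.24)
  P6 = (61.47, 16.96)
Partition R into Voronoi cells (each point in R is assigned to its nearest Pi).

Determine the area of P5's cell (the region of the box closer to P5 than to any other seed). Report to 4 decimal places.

Area of P5's cell: 276.0143

1. box [0,92]×[0,46]: [(0, 0) (92, 0) (92, 46) (0, 46)]
2. ⊥bis P5·P0 via (60.625,20.615): [(42.1696, 0) (92, 0) (92, 46) (83.3507, 46)]  |A|=1345.0329
3. ⊥bis P5·P1 via (75.965,15.705): [(68.2144, 29.0924) (42.1696, 0) (85.0574, 0)]  |A|=623.8556
4. ⊥bis P5·P2 via (73.145,23.645): [(71.028, 24.2325) (65.2893, 25.825) (42.1696, 0) (85.0574, 0)]  |A|=612.1509
5. ⊥bis P5·P3 via (38.505,23.64): [(71.028, 24.2325) (65.2893, 25.825) (42.1696, 0) (85.0574, 0)]  |A|=612.1509
6. ⊥bis P5·P4 via (64.05,9.985): [(71.028, 24.2325) (65.2893, 25.825) (60.1918, 20.1311) (67.847, 0) (85.0574, 0)]  |A|=353.6939
7. ⊥bis P5·P6 via (65.725,14.6): [(71.0482, 24.1976) (63.6902, 10.9313) (67.847, 0) (85.0574, 0)]  |A|=276.0143
8. canonical 4-gon: [(71.0482, 24.1976) (63.6902, 10.9313) (67.847, 0) (85.0574, 0)]
9. shoelace: 276.0143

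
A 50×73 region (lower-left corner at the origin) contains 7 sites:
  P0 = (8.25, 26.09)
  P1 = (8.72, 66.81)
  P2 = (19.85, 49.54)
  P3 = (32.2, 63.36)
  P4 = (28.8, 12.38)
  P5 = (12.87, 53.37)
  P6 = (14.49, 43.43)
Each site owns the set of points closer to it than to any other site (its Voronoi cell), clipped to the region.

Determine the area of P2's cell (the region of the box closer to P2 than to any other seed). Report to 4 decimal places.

1. box [0,50]×[0,73]: [(0, 0) (50, 0) (50, 73) (0, 73)]
2. ⊥bis P2·P0 via (14.05,37.815): [(0, 44.7651) (50, 20.0316) (50, 73) (0, 73)]  |A|=2030.0816
3. ⊥bis P2·P1 via (14.285,58.175): [(0, 48.9687) (0, 44.7651) (50, 20.0316) (50, 73) (37.2884, 73)]  |A|=1582.0381
4. ⊥bis P2·P3 via (26.025,56.45): [(19.9844, 61.8481) (0, 48.9687) (0, 44.7651) (50, 20.0316) (50, 35.0252)]  |A|=941.2397
5. ⊥bis P2·P4 via (24.325,30.96): [(48.1325, 36.694) (19.9844, 61.8481) (0, 48.9687) (0, 44.7651) (26.7345, 31.5403)]  |A|=744.1565
6. ⊥bis P2·P5 via (16.36,51.455): [(48.1325, 36.694) (21.379, 60.6018) (9.9802, 39.8282) (26.7345, 31.5403)]  |A|=545.9881
7. ⊥bis P2·P6 via (17.17,46.485): [(32.5964, 32.9522) (48.1325, 36.694) (21.379, 60.6018) (14.7823, 48.5796)]  |A|=394.3982
8. canonical 4-gon: [(32.5964, 32.9522) (48.1325, 36.694) (21.379, 60.6018) (14.7823, 48.5796)]
9. shoelace: 394.3982

Area of P2's cell: 394.3982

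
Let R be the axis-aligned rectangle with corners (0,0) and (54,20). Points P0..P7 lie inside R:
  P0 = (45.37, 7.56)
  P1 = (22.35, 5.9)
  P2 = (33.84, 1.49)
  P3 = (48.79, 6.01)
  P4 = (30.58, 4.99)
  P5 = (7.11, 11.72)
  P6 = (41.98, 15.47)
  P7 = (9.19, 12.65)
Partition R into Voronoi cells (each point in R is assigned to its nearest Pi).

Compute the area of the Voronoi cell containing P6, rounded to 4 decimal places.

Area of P6's cell: 180.0878

1. box [0,54]×[0,20]: [(0, 0) (54, 0) (54, 20) (0, 20)]
2. ⊥bis P6·P0 via (43.675,11.515): [(0, 0) (16.8067, 0) (54, 15.94) (54, 20) (0, 20)]  |A|=783.5691
3. ⊥bis P6·P1 via (32.165,10.685): [(33.8195, 7.2912) (54, 15.94) (54, 20) (27.6238, 20)]  |A|=208.5712
4. ⊥bis P6·P2 via (37.91,8.48): [(31.3889, 12.277) (37.3518, 8.805) (54, 15.94) (54, 20) (27.6238, 20)]  |A|=197.926
5. ⊥bis P6·P3 via (45.385,10.74): [(31.3889, 12.277) (37.3518, 8.805) (50.5613, 14.4663) (54, 16.9417) (54, 20) (27.6238, 20)]  |A|=196.2037
6. ⊥bis P6·P4 via (36.28,10.23): [(27.9911, 19.2466) (37.5226, 8.8783) (50.5613, 14.4663) (54, 16.9417) (54, 20) (27.6238, 20)]  |A|=180.0878
7. ⊥bis P6·P5 via (24.545,13.595): [(27.9911, 19.2466) (37.5226, 8.8783) (50.5613, 14.4663) (54, 16.9417) (54, 20) (27.6238, 20)]  |A|=180.0878
8. ⊥bis P6·P7 via (25.585,14.06): [(27.9911, 19.2466) (37.5226, 8.8783) (50.5613, 14.4663) (54, 16.9417) (54, 20) (27.6238, 20)]  |A|=180.0878
9. canonical 6-gon: [(27.9911, 19.2466) (37.5226, 8.8783) (50.5613, 14.4663) (54, 16.9417) (54, 20) (27.6238, 20)]
10. shoelace: 180.0878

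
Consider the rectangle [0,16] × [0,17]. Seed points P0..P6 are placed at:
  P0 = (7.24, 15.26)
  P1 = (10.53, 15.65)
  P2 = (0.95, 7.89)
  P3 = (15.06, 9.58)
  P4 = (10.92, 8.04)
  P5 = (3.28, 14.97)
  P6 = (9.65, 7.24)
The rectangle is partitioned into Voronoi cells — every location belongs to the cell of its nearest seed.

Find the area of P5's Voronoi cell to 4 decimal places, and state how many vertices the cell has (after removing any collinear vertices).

Area of P5's cell: 30.8892 (5 vertices)

1. box [0,16]×[0,17]: [(0, 0) (16, 0) (16, 17) (0, 17)]
2. ⊥bis P5·P0 via (5.26,15.115): [(0, 0) (6.3669, 0) (5.122, 17) (0, 17)]  |A|=97.6553
3. ⊥bis P5·P1 via (6.905,15.31): [(0, 0) (6.3669, 0) (5.122, 17) (0, 17)]  |A|=97.6553
4. ⊥bis P5·P2 via (2.115,11.43): [(0, 12.126) (5.6142, 10.2784) (5.122, 17) (0, 17)]  |A|=30.8955
5. ⊥bis P5·P3 via (9.17,12.275): [(0, 12.126) (5.6142, 10.2784) (5.122, 17) (0, 17)]  |A|=30.8955
6. ⊥bis P5·P4 via (7.1,11.505): [(0, 12.126) (5.6142, 10.2784) (5.122, 17) (0, 17)]  |A|=30.8955
7. ⊥bis P5·P6 via (6.465,11.105): [(0, 12.126) (5.5054, 10.3142) (5.6055, 10.3967) (5.122, 17) (0, 17)]  |A|=30.8892
8. canonical 5-gon: [(0, 12.126) (5.5054, 10.3142) (5.6055, 10.3967) (5.122, 17) (0, 17)]
9. shoelace: 30.8892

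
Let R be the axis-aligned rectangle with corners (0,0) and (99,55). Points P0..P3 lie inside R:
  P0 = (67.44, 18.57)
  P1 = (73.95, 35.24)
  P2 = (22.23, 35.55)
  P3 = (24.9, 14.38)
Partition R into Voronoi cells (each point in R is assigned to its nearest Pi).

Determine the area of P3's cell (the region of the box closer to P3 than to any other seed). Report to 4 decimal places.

Area of P3's cell: 1156.9497

1. box [0,99]×[0,55]: [(0, 0) (99, 0) (99, 55) (0, 55)]
2. ⊥bis P3·P0 via (46.17,16.475): [(0, 0) (47.7927, 0) (42.3755, 55) (0, 55)]  |A|=2479.6248
3. ⊥bis P3·P1 via (49.425,24.81): [(0, 0) (47.7927, 0) (44.1205, 37.2829) (36.5858, 55) (0, 55)]  |A|=2428.3367
4. ⊥bis P3·P2 via (23.565,24.965): [(0, 21.9929) (0, 0) (47.7927, 0) (45.0667, 27.6768)]  |A|=1156.9497
5. canonical 4-gon: [(0, 21.9929) (0, 0) (47.7927, 0) (45.0667, 27.6768)]
6. shoelace: 1156.9497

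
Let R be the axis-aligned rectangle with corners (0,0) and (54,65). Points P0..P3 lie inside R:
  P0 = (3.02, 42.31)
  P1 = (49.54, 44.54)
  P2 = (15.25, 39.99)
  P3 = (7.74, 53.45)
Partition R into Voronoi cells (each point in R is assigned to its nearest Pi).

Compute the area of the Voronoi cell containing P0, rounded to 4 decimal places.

1. box [0,54]×[0,65]: [(0, 0) (54, 0) (54, 65) (0, 65)]
2. ⊥bis P0·P1 via (26.28,43.425): [(0, 0) (28.3616, 0) (25.2458, 65) (0, 65)]  |A|=1742.2408
3. ⊥bis P0·P2 via (9.135,41.15): [(0, 0) (1.3289, 0) (13.6593, 65) (0, 65)]  |A|=487.1176
4. ⊥bis P0·P3 via (5.38,47.88): [(0, 50.1595) (0, 0) (1.3289, 0) (10.0373, 45.9067)]  |A|=282.2376
5. canonical 4-gon: [(0, 50.1595) (0, 0) (1.3289, 0) (10.0373, 45.9067)]
6. shoelace: 282.2376

Area of P0's cell: 282.2376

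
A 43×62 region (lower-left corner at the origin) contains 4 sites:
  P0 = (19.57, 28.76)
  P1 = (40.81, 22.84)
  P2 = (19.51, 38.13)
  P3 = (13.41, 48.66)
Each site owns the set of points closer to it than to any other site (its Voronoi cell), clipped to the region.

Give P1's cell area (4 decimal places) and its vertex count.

Area of P1's cell: 593.0201 (4 vertices)

1. box [0,43]×[0,62]: [(0, 0) (43, 0) (43, 62) (0, 62)]
2. ⊥bis P1·P0 via (30.19,25.8): [(22.999, 0) (43, 0) (43, 62) (40.2796, 62)]  |A|=704.3609
3. ⊥bis P1·P2 via (30.16,30.485): [(32.3437, 33.527) (22.999, 0) (43, 0) (43, 48.372)]  |A|=593.0201
4. ⊥bis P1·P3 via (27.11,35.75): [(32.3437, 33.527) (22.999, 0) (43, 0) (43, 48.372)]  |A|=593.0201
5. canonical 4-gon: [(32.3437, 33.527) (22.999, 0) (43, 0) (43, 48.372)]
6. shoelace: 593.0201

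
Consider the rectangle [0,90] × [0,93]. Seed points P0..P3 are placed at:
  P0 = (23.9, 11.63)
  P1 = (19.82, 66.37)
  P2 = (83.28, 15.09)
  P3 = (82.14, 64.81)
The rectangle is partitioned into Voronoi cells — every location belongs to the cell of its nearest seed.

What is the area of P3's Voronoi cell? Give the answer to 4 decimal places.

Area of P3's cell: 2078.5589

1. box [0,90]×[0,93]: [(0, 0) (90, 0) (90, 93) (0, 93)]
2. ⊥bis P3·P0 via (53.02,38.22): [(87.9194, 0) (90, 0) (90, 93) (2.9994, 93)]  |A|=4142.2775
3. ⊥bis P3·P1 via (50.98,65.59): [(50.3676, 41.1248) (87.9194, 0) (90, 0) (90, 93) (51.6661, 93)]  |A|=2879.9788
4. ⊥bis P3·P2 via (82.71,39.95): [(50.3676, 41.1248) (52.0816, 39.2477) (90, 40.1171) (90, 93) (51.6661, 93)]  |A|=2078.5589
5. canonical 5-gon: [(50.3676, 41.1248) (52.0816, 39.2477) (90, 40.1171) (90, 93) (51.6661, 93)]
6. shoelace: 2078.5589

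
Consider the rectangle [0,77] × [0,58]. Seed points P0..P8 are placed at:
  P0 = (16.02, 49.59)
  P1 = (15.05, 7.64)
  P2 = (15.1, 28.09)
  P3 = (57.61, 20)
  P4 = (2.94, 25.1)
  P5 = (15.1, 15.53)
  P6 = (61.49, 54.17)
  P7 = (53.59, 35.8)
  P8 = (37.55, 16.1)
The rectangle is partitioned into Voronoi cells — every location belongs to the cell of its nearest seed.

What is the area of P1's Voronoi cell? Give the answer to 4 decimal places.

1. box [0,77]×[0,58]: [(0, 0) (77, 0) (77, 58) (0, 58)]
2. ⊥bis P1·P0 via (15.535,28.615): [(0, 28.9742) (0, 0) (77, 0) (77, 27.1938)]  |A|=2162.4669
3. ⊥bis P1·P2 via (15.075,17.865): [(0, 17.9019) (0, 0) (77, 0) (77, 17.7136)]  |A|=1371.1949
4. ⊥bis P1·P3 via (36.33,13.82): [(35.1695, 17.8159) (0, 17.9019) (0, 0) (40.3435, 0)]  |A|=674.1775
5. ⊥bis P1·P4 via (8.995,16.37): [(35.1695, 17.8159) (11.1643, 17.8746) (0, 10.1312) (0, 0) (40.3435, 0)]  |A|=630.8007
6. ⊥bis P1·P5 via (15.075,11.585): [(37.0195, 11.4459) (2.2136, 11.6665) (0, 10.1312) (0, 0) (40.3435, 0)]  |A|=445.3733
7. ⊥bis P1·P6 via (38.27,30.905): [(37.0195, 11.4459) (2.2136, 11.6665) (0, 10.1312) (0, 0) (40.3435, 0)]  |A|=445.3733
8. ⊥bis P1·P7 via (34.32,21.72): [(37.0195, 11.4459) (2.2136, 11.6665) (0, 10.1312) (0, 0) (40.3435, 0)]  |A|=445.3733
9. ⊥bis P1·P8 via (26.3,11.87): [(26.4342, 11.513) (2.2136, 11.6665) (0, 10.1312) (0, 0) (30.7631, 0)]  |A|=329.7563
10. canonical 5-gon: [(26.4342, 11.513) (2.2136, 11.6665) (0, 10.1312) (0, 0) (30.7631, 0)]
11. shoelace: 329.7563

Area of P1's cell: 329.7563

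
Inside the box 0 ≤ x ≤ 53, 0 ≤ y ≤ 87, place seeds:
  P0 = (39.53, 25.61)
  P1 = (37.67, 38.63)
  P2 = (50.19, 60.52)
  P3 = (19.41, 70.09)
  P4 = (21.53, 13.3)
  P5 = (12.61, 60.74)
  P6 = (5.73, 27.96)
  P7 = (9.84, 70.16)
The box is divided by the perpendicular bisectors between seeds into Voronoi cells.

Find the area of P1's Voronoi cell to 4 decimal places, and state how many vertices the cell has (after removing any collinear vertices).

Area of P1's cell: 605.8369 (7 vertices)

1. box [0,53]×[0,87]: [(0, 0) (53, 0) (53, 87) (0, 87)]
2. ⊥bis P1·P0 via (38.6,32.12): [(0, 26.6057) (53, 34.1771) (53, 87) (0, 87)]  |A|=3000.2543
3. ⊥bis P1·P2 via (43.93,49.575): [(0, 74.7008) (0, 26.6057) (53, 34.1771) (53, 44.3874)]  |A|=1545.0916
4. ⊥bis P1·P3 via (28.54,54.36): [(32.0261, 56.3834) (0, 37.7948) (0, 26.6057) (53, 34.1771) (53, 44.3874)]  |A|=954.1138
5. ⊥bis P1·P4 via (29.6,25.965): [(32.0261, 56.3834) (5.7744, 41.1464) (23.3577, 29.9425) (53, 34.1771) (53, 44.3874)]  |A|=761.6241
6. ⊥bis P1·P5 via (25.14,49.685): [(32.0261, 56.3834) (30.0253, 55.2221) (13.3485, 36.3203) (23.3577, 29.9425) (53, 34.1771) (53, 44.3874)]  |A|=649.7996
7. ⊥bis P1·P6 via (21.7,33.295): [(32.0261, 56.3834) (30.0253, 55.2221) (18.6732, 42.3554) (22.6745, 30.3778) (23.3577, 29.9425) (53, 34.1771) (53, 44.3874)]  |A|=605.8369
8. ⊥bis P1·P7 via (23.755,54.395): [(32.0261, 56.3834) (30.0253, 55.2221) (18.6732, 42.3554) (22.6745, 30.3778) (23.3577, 29.9425) (53, 34.1771) (53, 44.3874)]  |A|=605.8369
9. canonical 7-gon: [(32.0261, 56.3834) (30.0253, 55.2221) (18.6732, 42.3554) (22.6745, 30.3778) (23.3577, 29.9425) (53, 34.1771) (53, 44.3874)]
10. shoelace: 605.8369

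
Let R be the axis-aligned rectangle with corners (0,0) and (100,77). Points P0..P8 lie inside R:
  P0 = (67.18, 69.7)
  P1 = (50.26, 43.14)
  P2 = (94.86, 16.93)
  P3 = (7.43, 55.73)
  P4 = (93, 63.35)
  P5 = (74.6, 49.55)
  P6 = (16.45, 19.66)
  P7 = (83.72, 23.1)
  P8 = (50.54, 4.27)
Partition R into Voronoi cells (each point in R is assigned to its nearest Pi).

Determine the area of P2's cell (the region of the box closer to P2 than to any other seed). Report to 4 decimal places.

Area of P2's cell: 428.8486

1. box [0,100]×[0,77]: [(0, 0) (100, 0) (100, 77) (0, 77)]
2. ⊥bis P2·P0 via (81.02,43.315): [(0, 0.8167) (0, 0) (100, 0) (100, 53.2708)]  |A|=2704.3755
3. ⊥bis P2·P1 via (72.56,30.035): [(80.072, 42.8177) (54.9094, 0) (100, 0) (100, 53.2708)]  |A|=1496.1289
4. ⊥bis P2·P3 via (51.145,36.33): [(80.072, 42.8177) (54.9094, 0) (100, 0) (100, 53.2708)]  |A|=1496.1289
5. ⊥bis P2·P4 via (93.93,40.14): [(78.1263, 39.5068) (54.9094, 0) (100, 0) (100, 40.3832)]  |A|=1332.3582
6. ⊥bis P2·P5 via (84.73,33.24): [(95.9712, 40.2218) (68.5309, 23.1789) (54.9094, 0) (100, 0) (100, 40.3832)]  |A|=1190.1037
7. ⊥bis P2·P6 via (55.655,18.295): [(95.9712, 40.2218) (68.5309, 23.1789) (55.0249, 0.1965) (55.018, 0) (100, 0) (100, 40.3832)]  |A|=1190.093
8. ⊥bis P2·P7 via (89.29,20.015): [(78.2045, 0) (100, 0) (100, 39.352)]  |A|=428.8486
9. ⊥bis P2·P8 via (72.7,10.6): [(78.2045, 0) (100, 0) (100, 39.352)]  |A|=428.8486
10. canonical 3-gon: [(78.2045, 0) (100, 0) (100, 39.352)]
11. shoelace: 428.8486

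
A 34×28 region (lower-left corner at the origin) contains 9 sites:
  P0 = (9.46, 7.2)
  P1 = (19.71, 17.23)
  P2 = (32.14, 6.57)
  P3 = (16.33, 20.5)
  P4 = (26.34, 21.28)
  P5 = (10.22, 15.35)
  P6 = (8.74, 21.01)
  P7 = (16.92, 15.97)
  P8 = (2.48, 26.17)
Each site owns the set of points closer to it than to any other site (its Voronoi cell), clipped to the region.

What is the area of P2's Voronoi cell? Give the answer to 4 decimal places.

1. box [0,34]×[0,28]: [(0, 0) (34, 0) (34, 28) (0, 28)]
2. ⊥bis P2·P0 via (20.8,6.885): [(20.6088, 0) (34, 0) (34, 28) (21.3865, 28)]  |A|=364.0661
3. ⊥bis P2·P1 via (25.925,11.9): [(20.7724, 5.8919) (20.6088, 0) (34, 0) (34, 21.3158)]  |A|=180.4279
4. ⊥bis P2·P3 via (24.235,13.535): [(20.7724, 5.8919) (20.6088, 0) (34, 0) (34, 21.3158)]  |A|=180.4279
5. ⊥bis P2·P4 via (29.24,13.925): [(26.8553, 12.9847) (20.7724, 5.8919) (20.6088, 0) (34, 0) (34, 15.8018)]  |A|=160.73
6. ⊥bis P2·P5 via (21.18,10.96): [(26.8553, 12.9847) (20.7724, 5.8919) (20.6088, 0) (34, 0) (34, 15.8018)]  |A|=160.73
7. ⊥bis P2·P6 via (20.44,13.79): [(26.8553, 12.9847) (20.7724, 5.8919) (20.6088, 0) (34, 0) (34, 15.8018)]  |A|=160.73
8. ⊥bis P2·P7 via (24.53,11.27): [(26.8553, 12.9847) (22.3305, 7.7086) (20.7519, 5.1527) (20.6088, 0) (34, 0) (34, 15.8018)]  |A|=160.1728
9. ⊥bis P2·P8 via (17.31,16.37): [(26.8553, 12.9847) (22.3305, 7.7086) (20.7519, 5.1527) (20.6088, 0) (34, 0) (34, 15.8018)]  |A|=160.1728
10. canonical 6-gon: [(26.8553, 12.9847) (22.3305, 7.7086) (20.7519, 5.1527) (20.6088, 0) (34, 0) (34, 15.8018)]
11. shoelace: 160.1728

Area of P2's cell: 160.1728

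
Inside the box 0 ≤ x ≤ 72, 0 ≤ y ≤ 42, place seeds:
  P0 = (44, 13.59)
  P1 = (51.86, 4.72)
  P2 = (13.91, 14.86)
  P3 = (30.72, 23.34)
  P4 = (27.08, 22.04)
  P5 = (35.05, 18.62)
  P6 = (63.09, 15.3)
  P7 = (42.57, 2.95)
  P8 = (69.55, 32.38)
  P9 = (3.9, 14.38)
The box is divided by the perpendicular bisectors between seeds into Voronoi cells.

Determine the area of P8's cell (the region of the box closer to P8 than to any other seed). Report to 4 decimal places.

1. box [0,72]×[0,42]: [(0, 0) (72, 0) (72, 42) (0, 42)]
2. ⊥bis P8·P0 via (56.775,22.985): [(72, 2.2826) (72, 42) (42.791, 42)]  |A|=580.0538
3. ⊥bis P8·P1 via (60.705,18.55): [(59.443, 19.3571) (72, 11.3263) (72, 42) (42.791, 42)]  |A|=523.2731
4. ⊥bis P8·P2 via (41.73,23.62): [(59.443, 19.3571) (72, 11.3263) (72, 42) (42.791, 42)]  |A|=523.2731
5. ⊥bis P8·P3 via (50.135,27.86): [(48.72, 33.9379) (59.443, 19.3571) (72, 11.3263) (72, 42) (46.8431, 42)]  |A|=506.9389
6. ⊥bis P8·P4 via (48.315,27.21): [(48.72, 33.9379) (59.443, 19.3571) (72, 11.3263) (72, 42) (46.8431, 42)]  |A|=506.9389
7. ⊥bis P8·P5 via (52.3,25.5): [(48.4191, 35.2305) (49.1889, 33.3003) (59.443, 19.3571) (72, 11.3263) (72, 42) (46.8431, 42)]  |A|=506.7318
8. ⊥bis P8·P6 via (66.32,23.84): [(48.4191, 35.2305) (49.1889, 33.3003) (52.2259, 29.1707) (72, 21.6917) (72, 42) (46.8431, 42)]  |A|=371.6137
9. ⊥bis P8·P7 via (56.06,17.665): [(48.4191, 35.2305) (49.1889, 33.3003) (52.2259, 29.1707) (72, 21.6917) (72, 42) (46.8431, 42)]  |A|=371.6137
10. ⊥bis P8·P9 via (36.725,23.38): [(48.4191, 35.2305) (49.1889, 33.3003) (52.2259, 29.1707) (72, 21.6917) (72, 42) (46.8431, 42)]  |A|=371.6137
11. canonical 6-gon: [(48.4191, 35.2305) (49.1889, 33.3003) (52.2259, 29.1707) (72, 21.6917) (72, 42) (46.8431, 42)]
12. shoelace: 371.6137

Area of P8's cell: 371.6137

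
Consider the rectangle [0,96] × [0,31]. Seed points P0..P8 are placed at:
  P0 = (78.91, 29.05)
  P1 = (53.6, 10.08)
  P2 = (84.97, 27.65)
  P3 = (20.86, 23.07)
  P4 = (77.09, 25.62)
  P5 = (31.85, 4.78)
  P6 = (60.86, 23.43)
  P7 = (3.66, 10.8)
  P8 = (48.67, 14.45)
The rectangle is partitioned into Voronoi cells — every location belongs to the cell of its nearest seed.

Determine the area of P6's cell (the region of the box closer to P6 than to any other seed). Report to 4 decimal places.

Area of P6's cell: 303.1760

1. box [0,96]×[0,31]: [(0, 0) (96, 0) (96, 31) (0, 31)]
2. ⊥bis P6·P0 via (69.885,26.24): [(0, 0) (78.055, 0) (68.4029, 31) (0, 31)]  |A|=2270.0983
3. ⊥bis P6·P1 via (57.23,16.755): [(76.0198, 6.5368) (68.4029, 31) (31.0357, 31)]  |A|=457.0622
4. ⊥bis P6·P2 via (72.915,25.54): [(76.0198, 6.5368) (68.4029, 31) (31.0357, 31)]  |A|=457.0622
5. ⊥bis P6·P3 via (40.86,23.25): [(40.8382, 25.6692) (76.0198, 6.5368) (68.4029, 31) (40.7903, 31)]  |A|=431.0623
6. ⊥bis P6·P4 via (68.975,24.525): [(40.8382, 25.6692) (71.0366, 9.2467) (68.1013, 31) (40.7903, 31)]  |A|=377.1497
7. ⊥bis P6·P5 via (46.355,14.105): [(40.8382, 25.6692) (71.0366, 9.2467) (68.1013, 31) (40.7903, 31)]  |A|=377.1497
8. ⊥bis P6·P7 via (32.26,17.115): [(40.8382, 25.6692) (71.0366, 9.2467) (68.1013, 31) (40.7903, 31)]  |A|=377.1497
9. ⊥bis P6·P8 via (54.765,18.94): [(55.8029, 17.5311) (71.0366, 9.2467) (68.1013, 31) (45.8808, 31)]  |A|=303.176
10. canonical 4-gon: [(55.8029, 17.5311) (71.0366, 9.2467) (68.1013, 31) (45.8808, 31)]
11. shoelace: 303.176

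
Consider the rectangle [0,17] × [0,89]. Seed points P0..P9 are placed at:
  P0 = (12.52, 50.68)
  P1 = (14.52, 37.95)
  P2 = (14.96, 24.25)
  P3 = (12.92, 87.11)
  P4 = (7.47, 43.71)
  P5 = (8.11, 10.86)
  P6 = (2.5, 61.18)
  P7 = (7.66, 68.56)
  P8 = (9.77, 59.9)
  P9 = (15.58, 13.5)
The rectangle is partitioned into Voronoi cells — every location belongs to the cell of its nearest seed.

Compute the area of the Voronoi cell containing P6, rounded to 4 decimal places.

1. box [0,17]×[0,89]: [(0, 0) (17, 0) (17, 89) (0, 89)]
2. ⊥bis P6·P0 via (7.51,55.93): [(0, 48.7633) (17, 64.9862) (17, 89) (0, 89)]  |A|=546.1294
3. ⊥bis P6·P1 via (8.51,49.565): [(0, 48.7633) (17, 64.9862) (17, 89) (0, 89)]  |A|=546.1294
4. ⊥bis P6·P2 via (8.73,42.715): [(0, 48.7633) (17, 64.9862) (17, 89) (0, 89)]  |A|=546.1294
5. ⊥bis P6·P3 via (7.71,74.145): [(0, 77.2433) (0, 48.7633) (17, 64.9862) (17, 70.4118)]  |A|=288.1975
6. ⊥bis P6·P4 via (4.985,52.445): [(0, 77.2433) (0, 51.0268) (3.3794, 51.9882) (17, 64.9862) (17, 70.4118)]  |A|=284.3729
7. ⊥bis P6·P5 via (5.305,36.02): [(0, 77.2433) (0, 51.0268) (3.3794, 51.9882) (17, 64.9862) (17, 70.4118)]  |A|=284.3729
8. ⊥bis P6·P7 via (5.08,64.87): [(0, 68.4219) (0, 51.0268) (3.3794, 51.9882) (11.8893, 60.1091)]  |A|=113.0381
9. ⊥bis P6·P8 via (6.135,60.54): [(6.6982, 63.7386) (0, 68.4219) (0, 51.0268) (3.3794, 51.9882) (4.8817, 53.4219)]  |A|=82.9643
10. ⊥bis P6·P9 via (9.04,37.34): [(6.6982, 63.7386) (0, 68.4219) (0, 51.0268) (3.3794, 51.9882) (4.8817, 53.4219)]  |A|=82.9643
11. canonical 5-gon: [(6.6982, 63.7386) (0, 68.4219) (0, 51.0268) (3.3794, 51.9882) (4.8817, 53.4219)]
12. shoelace: 82.9643

Area of P6's cell: 82.9643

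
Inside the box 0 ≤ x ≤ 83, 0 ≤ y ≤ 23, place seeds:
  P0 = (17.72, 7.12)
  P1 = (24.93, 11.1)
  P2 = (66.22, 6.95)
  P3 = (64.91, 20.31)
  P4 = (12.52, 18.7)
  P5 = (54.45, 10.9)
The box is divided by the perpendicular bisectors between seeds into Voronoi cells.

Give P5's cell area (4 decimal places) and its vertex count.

Area of P5's cell: 436.0398 (5 vertices)

1. box [0,83]×[0,23]: [(0, 0) (83, 0) (83, 23) (0, 23)]
2. ⊥bis P5·P0 via (36.085,9.01): [(37.0122, 0) (83, 0) (83, 23) (34.6452, 23)]  |A|=1084.9388
3. ⊥bis P5·P1 via (39.69,11): [(39.6155, 0) (83, 0) (83, 23) (39.7713, 23)]  |A|=996.0521
4. ⊥bis P5·P2 via (60.335,8.925): [(39.6155, 0) (57.3398, 0) (65.0586, 23) (39.7713, 23)]  |A|=494.6329
5. ⊥bis P5·P3 via (59.68,15.605): [(39.6155, 0) (57.3398, 0) (61.7898, 13.2598) (53.0273, 23) (39.7713, 23)]  |A|=436.0398
6. ⊥bis P5·P4 via (33.485,14.8): [(39.6155, 0) (57.3398, 0) (61.7898, 13.2598) (53.0273, 23) (39.7713, 23)]  |A|=436.0398
7. canonical 5-gon: [(39.6155, 0) (57.3398, 0) (61.7898, 13.2598) (53.0273, 23) (39.7713, 23)]
8. shoelace: 436.0398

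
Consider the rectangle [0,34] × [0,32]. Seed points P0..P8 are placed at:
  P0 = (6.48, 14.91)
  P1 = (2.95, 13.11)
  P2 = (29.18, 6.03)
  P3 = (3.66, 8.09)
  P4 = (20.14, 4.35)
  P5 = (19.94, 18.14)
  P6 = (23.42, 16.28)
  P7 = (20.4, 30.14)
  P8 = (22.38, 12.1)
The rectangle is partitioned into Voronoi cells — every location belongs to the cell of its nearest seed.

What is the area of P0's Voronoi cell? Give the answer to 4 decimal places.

Area of P0's cell: 199.6566

1. box [0,34]×[0,32]: [(0, 0) (34, 0) (34, 32) (0, 32)]
2. ⊥bis P0·P1 via (4.715,14.01): [(0, 23.2566) (11.8589, 0) (34, 0) (34, 32) (0, 32)]  |A|=950.1008
3. ⊥bis P0·P2 via (17.83,10.47): [(0, 23.2566) (11.8589, 0) (13.7342, 0) (26.2523, 32) (0, 32)]  |A|=501.8857
4. ⊥bis P0·P3 via (5.07,11.5): [(0, 23.2566) (6.242, 11.0154) (16.4002, 6.8151) (26.2523, 32) (0, 32)]  |A|=451.3434
5. ⊥bis P0·P4 via (13.31,9.63): [(0, 23.2566) (6.242, 11.0154) (12.4095, 8.4652) (21.7951, 20.606) (26.2523, 32) (0, 32)]  |A|=419.3746
6. ⊥bis P0·P5 via (13.21,16.525): [(0, 23.2566) (6.242, 11.0154) (12.4095, 8.4652) (14.4963, 11.1646) (9.4965, 32) (0, 32)]  |A|=224.2773
7. ⊥bis P0·P6 via (14.95,15.595): [(0, 23.2566) (6.242, 11.0154) (12.4095, 8.4652) (14.4963, 11.1646) (9.4965, 32) (0, 32)]  |A|=224.2773
8. ⊥bis P0·P7 via (13.44,22.525): [(0, 23.2566) (6.242, 11.0154) (12.4095, 8.4652) (14.4963, 11.1646) (11.301, 24.48) (3.0733, 32) (0, 32)]  |A|=200.1262
9. ⊥bis P0·P8 via (14.43,13.505): [(0, 23.2566) (6.242, 11.0154) (12.4095, 8.4652) (13.8741, 10.3598) (14.2199, 12.3164) (11.301, 24.48) (3.0733, 32) (0, 32)]  |A|=199.6566
10. canonical 8-gon: [(0, 23.2566) (6.242, 11.0154) (12.4095, 8.4652) (13.8741, 10.3598) (14.2199, 12.3164) (11.301, 24.48) (3.0733, 32) (0, 32)]
11. shoelace: 199.6566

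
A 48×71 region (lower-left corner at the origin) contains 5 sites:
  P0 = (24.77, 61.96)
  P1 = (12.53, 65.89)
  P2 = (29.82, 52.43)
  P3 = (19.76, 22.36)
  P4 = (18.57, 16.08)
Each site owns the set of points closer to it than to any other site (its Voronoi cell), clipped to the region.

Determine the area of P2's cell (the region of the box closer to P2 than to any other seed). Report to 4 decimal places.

Area of P2's cell: 835.2349

1. box [0,48]×[0,71]: [(0, 0) (48, 0) (48, 71) (0, 71)]
2. ⊥bis P2·P0 via (27.295,57.195): [(0, 42.7312) (0, 0) (48, 0) (48, 68.1667)]  |A|=2661.5501
3. ⊥bis P2·P1 via (21.175,59.16): [(14.2737, 50.2949) (0, 31.9597) (0, 0) (48, 0) (48, 68.1667)]  |A|=2584.6756
4. ⊥bis P2·P3 via (24.79,37.395): [(14.2737, 50.2949) (8.4793, 42.8518) (48, 29.63) (48, 68.1667)]  |A|=835.2349
5. ⊥bis P2·P4 via (24.195,34.255): [(14.2737, 50.2949) (8.4793, 42.8518) (48, 29.63) (48, 68.1667)]  |A|=835.2349
6. canonical 4-gon: [(14.2737, 50.2949) (8.4793, 42.8518) (48, 29.63) (48, 68.1667)]
7. shoelace: 835.2349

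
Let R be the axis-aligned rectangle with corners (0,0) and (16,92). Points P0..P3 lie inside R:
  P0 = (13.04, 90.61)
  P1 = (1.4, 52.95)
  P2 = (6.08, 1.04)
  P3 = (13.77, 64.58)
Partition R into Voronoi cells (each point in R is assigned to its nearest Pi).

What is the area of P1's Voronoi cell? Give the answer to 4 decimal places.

1. box [0,16]×[0,92]: [(0, 0) (16, 0) (16, 92) (0, 92)]
2. ⊥bis P1·P0 via (7.22,71.78): [(0, 74.0116) (0, 0) (16, 0) (16, 69.0663)]  |A|=1144.6227
3. ⊥bis P1·P2 via (3.74,26.995): [(0, 74.0116) (0, 26.6578) (16, 28.1003) (16, 69.0663)]  |A|=706.5576
4. ⊥bis P1·P3 via (7.585,58.765): [(0, 66.8326) (0, 26.6578) (16, 28.1003) (16, 49.8146)]  |A|=495.1125
5. canonical 4-gon: [(0, 66.8326) (0, 26.6578) (16, 28.1003) (16, 49.8146)]
6. shoelace: 495.1125

Area of P1's cell: 495.1125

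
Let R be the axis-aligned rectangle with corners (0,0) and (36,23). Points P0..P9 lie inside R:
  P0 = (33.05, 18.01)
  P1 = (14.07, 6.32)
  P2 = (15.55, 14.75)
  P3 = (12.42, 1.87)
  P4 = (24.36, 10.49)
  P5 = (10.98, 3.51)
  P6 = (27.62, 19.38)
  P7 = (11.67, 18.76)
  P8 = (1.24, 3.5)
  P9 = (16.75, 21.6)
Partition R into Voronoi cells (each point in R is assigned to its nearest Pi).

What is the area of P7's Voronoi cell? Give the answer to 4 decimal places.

1. box [0,36]×[0,23]: [(0, 0) (36, 0) (36, 23) (0, 23)]
2. ⊥bis P7·P0 via (22.36,18.385): [(0, 0) (21.7151, 0) (22.5219, 23) (0, 23)]  |A|=508.725
3. ⊥bis P7·P1 via (12.87,12.54): [(0, 10.057) (22.2182, 14.3435) (22.5219, 23) (0, 23)]  |A|=241.265
4. ⊥bis P7·P2 via (13.61,16.755): [(0, 10.057) (8.3532, 11.6686) (20.0642, 23) (0, 23)]  |A|=167.7354
5. ⊥bis P7·P3 via (12.045,10.315): [(0, 10.057) (8.3532, 11.6686) (20.0642, 23) (0, 23)]  |A|=167.7354
6. ⊥bis P7·P4 via (18.015,14.625): [(0, 10.057) (8.3532, 11.6686) (20.0642, 23) (0, 23)]  |A|=167.7354
7. ⊥bis P7·P5 via (11.325,11.135): [(0, 11.6474) (6.6774, 11.3453) (8.3532, 11.6686) (20.0642, 23) (0, 23)]  |A|=162.4257
8. ⊥bis P7·P6 via (19.645,19.07): [(0, 11.6474) (6.6774, 11.3453) (8.3532, 11.6686) (19.513, 22.4666) (19.4922, 23) (0, 23)]  |A|=162.2731
9. ⊥bis P7·P8 via (6.455,11.13): [(0, 15.5419) (6.1019, 11.3713) (6.6774, 11.3453) (8.3532, 11.6686) (19.513, 22.4666) (19.4922, 23) (0, 23)]  |A|=150.3912
10. ⊥bis P7·P9 via (14.21,20.18): [(0, 15.5419) (6.1019, 11.3713) (6.6774, 11.3453) (8.3532, 11.6686) (15.242, 18.3341) (12.6335, 23) (0, 23)]  |A|=133.208
11. canonical 7-gon: [(0, 15.5419) (6.1019, 11.3713) (6.6774, 11.3453) (8.3532, 11.6686) (15.242, 18.3341) (12.6335, 23) (0, 23)]
12. shoelace: 133.208

Area of P7's cell: 133.2080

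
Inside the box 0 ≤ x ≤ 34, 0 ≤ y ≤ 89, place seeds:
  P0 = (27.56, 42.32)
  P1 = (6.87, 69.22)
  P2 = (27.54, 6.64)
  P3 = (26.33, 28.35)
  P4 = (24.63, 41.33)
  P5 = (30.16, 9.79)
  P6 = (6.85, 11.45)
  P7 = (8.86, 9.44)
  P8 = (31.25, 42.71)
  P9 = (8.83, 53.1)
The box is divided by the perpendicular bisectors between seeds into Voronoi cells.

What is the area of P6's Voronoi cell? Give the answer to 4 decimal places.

Area of P6's cell: 289.9101

1. box [0,34]×[0,89]: [(0, 0) (34, 0) (34, 89) (0, 89)]
2. ⊥bis P6·P0 via (17.205,26.885): [(0, 38.4275) (0, 0) (34, 0) (34, 15.6176)]  |A|=918.766
3. ⊥bis P6·P1 via (6.86,40.335): [(0, 38.4275) (0, 0) (34, 0) (34, 15.6176)]  |A|=918.766
4. ⊥bis P6·P2 via (17.195,9.045): [(20.7842, 24.4838) (0, 38.4275) (0, 0) (15.0922, 0)]  |A|=584.0994
5. ⊥bis P6·P3 via (16.59,19.9): [(19.0574, 17.0559) (1.2354, 37.5986) (0, 38.4275) (0, 0) (15.0922, 0)]  |A|=500.1733
6. ⊥bis P6·P4 via (15.74,26.39): [(19.0574, 17.0559) (5.8582, 32.2701) (0, 35.756) (0, 0) (15.0922, 0)]  |A|=490.9727
7. ⊥bis P6·P5 via (18.505,10.62): [(18.9218, 16.4727) (18.9705, 17.1561) (5.8582, 32.2701) (0, 35.756) (0, 0) (15.0922, 0)]  |A|=490.9405
8. ⊥bis P6·P7 via (7.855,10.445): [(16.9245, 19.5145) (5.8582, 32.2701) (0, 35.756) (0, 2.59)]  |A|=298.7335
9. ⊥bis P6·P8 via (19.05,27.08): [(16.9245, 19.5145) (5.8582, 32.2701) (0, 35.756) (0, 2.59)]  |A|=298.7335
10. ⊥bis P6·P9 via (7.84,32.275): [(16.9245, 19.5145) (5.8582, 32.2701) (5.6772, 32.3778) (0, 32.6477) (0, 2.59)]  |A|=289.9101
11. canonical 5-gon: [(16.9245, 19.5145) (5.8582, 32.2701) (5.6772, 32.3778) (0, 32.6477) (0, 2.59)]
12. shoelace: 289.9101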